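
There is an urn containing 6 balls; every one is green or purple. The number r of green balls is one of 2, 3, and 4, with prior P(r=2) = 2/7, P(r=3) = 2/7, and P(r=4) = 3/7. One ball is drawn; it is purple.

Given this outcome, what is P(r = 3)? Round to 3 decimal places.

0.300

Under each hypothesis, the probability of this draw is: P(data | r = 2) = (4/6) = 2/3; P(data | r = 3) = (3/6) = 1/2; P(data | r = 4) = (2/6) = 1/3.
Multiplying each by its prior: 2/7 · 2/3 = 4/21, 2/7 · 1/2 = 1/7, 3/7 · 1/3 = 1/7; with total 10/21.
So P(r = 3 | data) = (1/7) / (10/21) = 3/10.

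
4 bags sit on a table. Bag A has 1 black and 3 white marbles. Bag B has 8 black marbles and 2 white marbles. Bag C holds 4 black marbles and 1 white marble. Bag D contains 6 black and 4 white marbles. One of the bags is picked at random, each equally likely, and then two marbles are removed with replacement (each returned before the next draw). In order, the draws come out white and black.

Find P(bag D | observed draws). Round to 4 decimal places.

0.3211

Under each hypothesis, the probability of the observed sequence is: P(data | bag A) = (3/4)(1/4) = 0.1875; P(data | bag B) = (2/10)(8/10) = 0.16; P(data | bag C) = (1/5)(4/5) = 0.16; P(data | bag D) = (4/10)(6/10) = 0.24.
Multiplying each by its prior: 1/4 · 0.1875 = 0.046875, 1/4 · 0.16 = 0.04, 1/4 · 0.16 = 0.04, 1/4 · 0.24 = 0.06; these sum to 0.18688.
By Bayes' rule, P(bag D | data) = (0.06) / (0.18688) = 0.32107.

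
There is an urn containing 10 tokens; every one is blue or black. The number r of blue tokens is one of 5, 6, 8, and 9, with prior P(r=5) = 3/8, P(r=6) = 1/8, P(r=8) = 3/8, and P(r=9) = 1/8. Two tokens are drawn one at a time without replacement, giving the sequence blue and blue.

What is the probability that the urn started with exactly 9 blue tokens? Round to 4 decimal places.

0.2182

The likelihood of the observed sequence under each hypothesis: P(data | r = 5) = (5/10)(4/9) = 2/9; P(data | r = 6) = (6/10)(5/9) = 1/3; P(data | r = 8) = (8/10)(7/9) = 28/45; P(data | r = 9) = (9/10)(8/9) = 4/5.
The prior-weighted likelihoods are 3/8 · 2/9 = 1/12, 1/8 · 1/3 = 1/24, 3/8 · 28/45 = 7/30, 1/8 · 4/5 = 1/10; summing to 11/24.
Hence P(r = 9 | data) = (1/10) / (11/24) = 12/55.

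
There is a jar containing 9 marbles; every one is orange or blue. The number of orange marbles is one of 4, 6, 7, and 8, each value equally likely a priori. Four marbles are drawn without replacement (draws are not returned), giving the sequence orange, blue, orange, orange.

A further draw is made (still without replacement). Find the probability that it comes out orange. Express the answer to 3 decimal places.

0.738

For each hypothesis, P(data | H) works out to: P(data | r = 4) = (4/9)(5/8)(3/7)(2/6) = 0.039683; P(data | r = 6) = (6/9)(3/8)(5/7)(4/6) = 0.11905; P(data | r = 7) = (7/9)(2/8)(6/7)(5/6) = 0.13889; P(data | r = 8) = (8/9)(1/8)(7/7)(6/6) = 0.11111.
The prior-weighted likelihoods are 1/4 · 0.039683 = 0.0099206, 1/4 · 0.11905 = 0.029762, 1/4 · 0.13889 = 0.034722, 1/4 · 0.11111 = 0.027778; these sum to 0.10218.
The posterior is then P(r = 4 | data) = 0.097087, P(r = 6 | data) = 0.29126, P(r = 7 | data) = 0.33981, P(r = 8 | data) = 0.27184.
So P(orange next | data) = Σ P(orange next | H) P(H | data) = (1/5)(0.097087) + (3/5)(0.29126) + (4/5)(0.33981) + (1)(0.27184) = 0.73786.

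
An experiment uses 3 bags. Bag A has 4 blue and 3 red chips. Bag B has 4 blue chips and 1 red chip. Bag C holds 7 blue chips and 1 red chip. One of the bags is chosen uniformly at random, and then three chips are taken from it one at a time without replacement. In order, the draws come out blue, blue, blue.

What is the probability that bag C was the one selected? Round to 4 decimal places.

Under each hypothesis, the probability of the observed sequence is: P(data | bag A) = (4/7)(3/6)(2/5) = 4/35; P(data | bag B) = (4/5)(3/4)(2/3) = 2/5; P(data | bag C) = (7/8)(6/7)(5/6) = 5/8.
The prior-weighted likelihoods are 1/3 · 4/35 = 4/105, 1/3 · 2/5 = 2/15, 1/3 · 5/8 = 5/24; these sum to 319/840.
Hence P(bag C | data) = (5/24) / (319/840) = 175/319.

0.5486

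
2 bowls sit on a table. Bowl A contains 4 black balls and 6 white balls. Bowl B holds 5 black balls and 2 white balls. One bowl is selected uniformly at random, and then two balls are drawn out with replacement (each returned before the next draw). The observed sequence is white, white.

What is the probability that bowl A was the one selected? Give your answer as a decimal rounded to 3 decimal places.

0.815

Compute the likelihood of the observed sequence for each case: P(data | bowl A) = (6/10)(6/10) = 0.36; P(data | bowl B) = (2/7)(2/7) = 0.081633.
The prior-weighted likelihoods are 1/2 · 0.36 = 0.18, 1/2 · 0.081633 = 0.040816; summing to 0.22082.
So P(bowl A | data) = (0.18) / (0.22082) = 0.81516.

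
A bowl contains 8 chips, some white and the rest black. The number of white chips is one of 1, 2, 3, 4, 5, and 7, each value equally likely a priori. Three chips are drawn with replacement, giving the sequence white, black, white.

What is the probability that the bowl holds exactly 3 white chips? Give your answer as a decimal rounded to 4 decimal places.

Compute the likelihood of the observed sequence for each case: P(data | r = 1) = (1/8)(7/8)(1/8) = 0.013672; P(data | r = 2) = (2/8)(6/8)(2/8) = 0.046875; P(data | r = 3) = (3/8)(5/8)(3/8) = 0.087891; P(data | r = 4) = (4/8)(4/8)(4/8) = 0.125; P(data | r = 5) = (5/8)(3/8)(5/8) = 0.14648; P(data | r = 7) = (7/8)(1/8)(7/8) = 0.095703.
Multiplying each by its prior: 1/6 · 0.013672 = 0.0022786, 1/6 · 0.046875 = 0.0078125, 1/6 · 0.087891 = 0.014648, 1/6 · 0.125 = 0.020833, 1/6 · 0.14648 = 0.024414, 1/6 · 0.095703 = 0.015951; summing to 0.085938.
Hence P(r = 3 | data) = (0.014648) / (0.085938) = 0.17045.

0.1705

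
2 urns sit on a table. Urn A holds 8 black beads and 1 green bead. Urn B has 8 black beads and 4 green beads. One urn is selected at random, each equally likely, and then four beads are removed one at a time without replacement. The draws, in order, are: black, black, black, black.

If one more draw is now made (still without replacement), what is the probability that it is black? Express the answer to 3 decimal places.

0.739

Compute the likelihood of the observed sequence for each case: P(data | urn A) = (8/9)(7/8)(6/7)(5/6) = 5/9; P(data | urn B) = (8/12)(7/11)(6/10)(5/9) = 14/99.
Multiplying each by its prior: 1/2 · 5/9 = 5/18, 1/2 · 14/99 = 7/99; these sum to 23/66.
Normalising, the posterior is P(urn A | data) = 55/69, P(urn B | data) = 14/69.
So P(black next | data) = Σ P(black next | H) P(H | data) = (4/5)(55/69) + (1/2)(14/69) = 17/23.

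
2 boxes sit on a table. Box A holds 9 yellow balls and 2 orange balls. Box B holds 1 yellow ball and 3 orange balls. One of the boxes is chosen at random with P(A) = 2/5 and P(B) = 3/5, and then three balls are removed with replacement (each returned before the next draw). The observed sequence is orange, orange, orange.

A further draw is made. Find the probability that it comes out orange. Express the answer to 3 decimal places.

0.745

For each hypothesis, P(data | H) works out to: P(data | box A) = (2/11)(2/11)(2/11) = 0.0060105; P(data | box B) = (3/4)(3/4)(3/4) = 0.42188.
Weighting by the prior gives 2/5 · 0.0060105 = 0.0024042, 3/5 · 0.42188 = 0.25312; with total 0.25553.
The posterior is then P(box A | data) = 0.0094087, P(box B | data) = 0.99059.
The predictive probability is P(orange next | data) = (2/11)(0.0094087) + (3/4)(0.99059) = 0.74465.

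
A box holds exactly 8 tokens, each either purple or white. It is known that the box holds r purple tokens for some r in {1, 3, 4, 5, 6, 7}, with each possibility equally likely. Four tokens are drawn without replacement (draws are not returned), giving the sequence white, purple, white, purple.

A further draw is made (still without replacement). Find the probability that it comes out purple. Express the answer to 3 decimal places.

0.568

Under each hypothesis, the probability of the observed sequence is: P(data | r = 1) = (7/8)(1/7)(6/6)(0/5) = 0; P(data | r = 3) = (5/8)(3/7)(4/6)(2/5) = 1/14; P(data | r = 4) = (4/8)(4/7)(3/6)(3/5) = 3/35; P(data | r = 5) = (3/8)(5/7)(2/6)(4/5) = 1/14; P(data | r = 6) = (2/8)(6/7)(1/6)(5/5) = 1/28; P(data | r = 7) = (1/8)(7/7)(0/6) = 0.
The prior-weighted likelihoods are 1/6 · 0 = 0, 1/6 · 1/14 = 1/84, 1/6 · 3/35 = 1/70, 1/6 · 1/14 = 1/84, 1/6 · 1/28 = 1/168, 1/6 · 0 = 0; summing to 37/840.
Normalising, the posterior is P(r = 1 | data) = 0, P(r = 3 | data) = 10/37, P(r = 4 | data) = 12/37, P(r = 5 | data) = 10/37, P(r = 6 | data) = 5/37, P(r = 7 | data) = 0.
Averaging over the posterior, P(purple next | data) = (1/4)(10/37) + (1/2)(12/37) + (3/4)(10/37) + (1)(5/37) = 21/37.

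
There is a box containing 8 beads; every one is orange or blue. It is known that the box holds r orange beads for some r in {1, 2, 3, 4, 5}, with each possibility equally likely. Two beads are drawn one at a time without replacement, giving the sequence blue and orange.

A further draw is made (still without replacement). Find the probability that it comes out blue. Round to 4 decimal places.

The likelihood of the observed sequence under each hypothesis: P(data | r = 1) = (7/8)(1/7) = 1/8; P(data | r = 2) = (6/8)(2/7) = 3/14; P(data | r = 3) = (5/8)(3/7) = 15/56; P(data | r = 4) = (4/8)(4/7) = 2/7; P(data | r = 5) = (3/8)(5/7) = 15/56.
Multiplying each by its prior: 1/5 · 1/8 = 1/40, 1/5 · 3/14 = 3/70, 1/5 · 15/56 = 3/56, 1/5 · 2/7 = 2/35, 1/5 · 15/56 = 3/56; these sum to 13/56.
Normalising, the posterior is P(r = 1 | data) = 7/65, P(r = 2 | data) = 12/65, P(r = 3 | data) = 3/13, P(r = 4 | data) = 16/65, P(r = 5 | data) = 3/13.
Averaging over the posterior, P(blue next | data) = (1)(7/65) + (5/6)(12/65) + (2/3)(3/13) + (1/2)(16/65) + (1/3)(3/13) = 8/13.

0.6154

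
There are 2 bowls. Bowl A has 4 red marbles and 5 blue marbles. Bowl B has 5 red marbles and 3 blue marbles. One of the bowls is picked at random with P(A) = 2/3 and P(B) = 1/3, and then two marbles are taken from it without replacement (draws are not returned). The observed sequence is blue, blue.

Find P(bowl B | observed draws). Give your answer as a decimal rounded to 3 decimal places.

0.162

Compute the likelihood of the observed sequence for each case: P(data | bowl A) = (5/9)(4/8) = 5/18; P(data | bowl B) = (3/8)(2/7) = 3/28.
Multiplying each by its prior: 2/3 · 5/18 = 5/27, 1/3 · 3/28 = 1/28; summing to 167/756.
By Bayes' rule, P(bowl B | data) = (1/28) / (167/756) = 27/167.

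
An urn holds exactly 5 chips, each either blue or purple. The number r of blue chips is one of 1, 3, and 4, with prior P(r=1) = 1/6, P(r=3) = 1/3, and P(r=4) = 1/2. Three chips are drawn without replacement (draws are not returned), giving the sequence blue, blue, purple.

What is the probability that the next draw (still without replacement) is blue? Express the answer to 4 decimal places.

The likelihood of the observed sequence under each hypothesis: P(data | r = 1) = (1/5)(0/4) = 0; P(data | r = 3) = (3/5)(2/4)(2/3) = 1/5; P(data | r = 4) = (4/5)(3/4)(1/3) = 1/5.
Multiplying each by its prior: 1/6 · 0 = 0, 1/3 · 1/5 = 1/15, 1/2 · 1/5 = 1/10; with total 1/6.
The posterior is then P(r = 1 | data) = 0, P(r = 3 | data) = 2/5, P(r = 4 | data) = 3/5.
The predictive probability is P(blue next | data) = (1/2)(2/5) + (1)(3/5) = 4/5.

0.8000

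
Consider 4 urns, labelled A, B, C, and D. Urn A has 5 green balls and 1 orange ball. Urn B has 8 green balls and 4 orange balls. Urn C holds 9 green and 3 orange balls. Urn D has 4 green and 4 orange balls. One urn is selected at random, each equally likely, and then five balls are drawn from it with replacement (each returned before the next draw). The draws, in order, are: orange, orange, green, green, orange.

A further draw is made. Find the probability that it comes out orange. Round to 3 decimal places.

0.399

Compute the likelihood of the observed sequence for each case: P(data | urn A) = (1/6)(1/6)(5/6)(5/6)(1/6) = 0.003215; P(data | urn B) = (4/12)(4/12)(8/12)(8/12)(4/12) = 0.016461; P(data | urn C) = (3/12)(3/12)(9/12)(9/12)(3/12) = 0.0087891; P(data | urn D) = (4/8)(4/8)(4/8)(4/8)(4/8) = 0.03125.
The prior-weighted likelihoods are 1/4 · 0.003215 = 0.00080376, 1/4 · 0.016461 = 0.0041152, 1/4 · 0.0087891 = 0.0021973, 1/4 · 0.03125 = 0.0078125; summing to 0.014929.
Dividing through by the total gives posterior P(urn A | data) = 0.053839, P(urn B | data) = 0.27566, P(urn C | data) = 0.14718, P(urn D | data) = 0.52332.
The predictive probability is P(orange next | data) = (1/6)(0.053839) + (1/3)(0.27566) + (1/4)(0.14718) + (1/2)(0.52332) = 0.39931.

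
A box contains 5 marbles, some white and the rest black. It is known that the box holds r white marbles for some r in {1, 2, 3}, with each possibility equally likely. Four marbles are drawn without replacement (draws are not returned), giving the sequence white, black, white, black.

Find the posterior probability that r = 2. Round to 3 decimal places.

The likelihood of the observed sequence under each hypothesis: P(data | r = 1) = (1/5)(4/4)(0/3) = 0; P(data | r = 2) = (2/5)(3/4)(1/3)(2/2) = 1/10; P(data | r = 3) = (3/5)(2/4)(2/3)(1/2) = 1/10.
Weighting by the prior gives 1/3 · 0 = 0, 1/3 · 1/10 = 1/30, 1/3 · 1/10 = 1/30; these sum to 1/15.
By Bayes' rule, P(r = 2 | data) = (1/30) / (1/15) = 1/2.

0.500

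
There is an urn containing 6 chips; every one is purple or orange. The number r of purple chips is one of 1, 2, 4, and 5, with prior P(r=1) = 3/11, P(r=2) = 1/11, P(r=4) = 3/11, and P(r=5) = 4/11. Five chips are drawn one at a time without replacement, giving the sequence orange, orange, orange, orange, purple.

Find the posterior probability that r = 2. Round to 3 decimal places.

0.118

Compute the likelihood of the observed sequence for each case: P(data | r = 1) = (5/6)(4/5)(3/4)(2/3)(1/2) = 1/6; P(data | r = 2) = (4/6)(3/5)(2/4)(1/3)(2/2) = 1/15; P(data | r = 4) = (2/6)(1/5)(0/4) = 0; P(data | r = 5) = (1/6)(0/5) = 0.
The prior-weighted likelihoods are 3/11 · 1/6 = 1/22, 1/11 · 1/15 = 1/165, 3/11 · 0 = 0, 4/11 · 0 = 0; summing to 17/330.
Therefore the posterior P(r = 2 | data) = (1/165) / (17/330) = 2/17.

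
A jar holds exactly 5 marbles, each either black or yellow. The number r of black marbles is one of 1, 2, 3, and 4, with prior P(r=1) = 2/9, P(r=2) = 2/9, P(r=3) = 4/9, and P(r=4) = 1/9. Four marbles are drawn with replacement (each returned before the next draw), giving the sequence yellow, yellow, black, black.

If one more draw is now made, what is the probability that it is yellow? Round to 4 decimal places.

For each hypothesis, P(data | H) works out to: P(data | r = 1) = (4/5)(4/5)(1/5)(1/5) = 0.0256; P(data | r = 2) = (3/5)(3/5)(2/5)(2/5) = 0.0576; P(data | r = 3) = (2/5)(2/5)(3/5)(3/5) = 0.0576; P(data | r = 4) = (1/5)(1/5)(4/5)(4/5) = 0.0256.
Weighting by the prior gives 2/9 · 0.0256 = 0.0056889, 2/9 · 0.0576 = 0.0128, 4/9 · 0.0576 = 0.0256, 1/9 · 0.0256 = 0.0028444; with total 0.046933.
Dividing through by the total gives posterior P(r = 1 | data) = 0.12121, P(r = 2 | data) = 0.27273, P(r = 3 | data) = 0.54545, P(r = 4 | data) = 0.060606.
So P(yellow next | data) = Σ P(yellow next | H) P(H | data) = (4/5)(0.12121) + (3/5)(0.27273) + (2/5)(0.54545) + (1/5)(0.060606) = 0.49091.

0.4909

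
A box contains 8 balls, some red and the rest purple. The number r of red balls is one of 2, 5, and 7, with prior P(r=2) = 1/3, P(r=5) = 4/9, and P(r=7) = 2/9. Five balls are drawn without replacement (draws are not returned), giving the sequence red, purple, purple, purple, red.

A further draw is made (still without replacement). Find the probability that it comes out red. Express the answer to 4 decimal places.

Compute the likelihood of the observed sequence for each case: P(data | r = 2) = (2/8)(6/7)(5/6)(4/5)(1/4) = 1/28; P(data | r = 5) = (5/8)(3/7)(2/6)(1/5)(4/4) = 1/56; P(data | r = 7) = (7/8)(1/7)(0/6) = 0.
The prior-weighted likelihoods are 1/3 · 1/28 = 1/84, 4/9 · 1/56 = 1/126, 2/9 · 0 = 0; with total 5/252.
Normalising, the posterior is P(r = 2 | data) = 3/5, P(r = 5 | data) = 2/5, P(r = 7 | data) = 0.
The predictive probability is P(red next | data) = (0)(3/5) + (1)(2/5) = 2/5.

0.4000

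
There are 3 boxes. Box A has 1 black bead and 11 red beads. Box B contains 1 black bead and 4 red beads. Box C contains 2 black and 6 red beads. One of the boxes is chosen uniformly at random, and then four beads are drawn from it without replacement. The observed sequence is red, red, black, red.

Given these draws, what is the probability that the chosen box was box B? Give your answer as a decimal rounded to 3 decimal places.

The likelihood of the observed sequence under each hypothesis: P(data | box A) = (11/12)(10/11)(1/10)(9/9) = 0.083333; P(data | box B) = (4/5)(3/4)(1/3)(2/2) = 0.2; P(data | box C) = (6/8)(5/7)(2/6)(4/5) = 0.14286.
The prior-weighted likelihoods are 1/3 · 0.083333 = 0.027778, 1/3 · 0.2 = 0.066667, 1/3 · 0.14286 = 0.047619; these sum to 0.14206.
Therefore the posterior P(box B | data) = (0.066667) / (0.14206) = 0.46927.

0.469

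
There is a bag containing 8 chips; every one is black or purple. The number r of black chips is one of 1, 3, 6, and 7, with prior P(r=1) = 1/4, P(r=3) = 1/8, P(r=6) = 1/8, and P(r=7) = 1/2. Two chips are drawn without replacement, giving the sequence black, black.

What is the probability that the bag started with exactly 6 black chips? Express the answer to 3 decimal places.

0.147

Compute the likelihood of the observed sequence for each case: P(data | r = 1) = (1/8)(0/7) = 0; P(data | r = 3) = (3/8)(2/7) = 3/28; P(data | r = 6) = (6/8)(5/7) = 15/28; P(data | r = 7) = (7/8)(6/7) = 3/4.
Weighting by the prior gives 1/4 · 0 = 0, 1/8 · 3/28 = 3/224, 1/8 · 15/28 = 15/224, 1/2 · 3/4 = 3/8; summing to 51/112.
Therefore the posterior P(r = 6 | data) = (15/224) / (51/112) = 5/34.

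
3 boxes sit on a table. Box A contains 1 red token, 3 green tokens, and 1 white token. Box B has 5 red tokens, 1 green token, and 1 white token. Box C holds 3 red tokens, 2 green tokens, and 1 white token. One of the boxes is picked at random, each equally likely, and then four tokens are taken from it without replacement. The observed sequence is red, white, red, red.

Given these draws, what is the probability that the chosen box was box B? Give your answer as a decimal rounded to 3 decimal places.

0.811

The likelihood of the observed sequence under each hypothesis: P(data | box A) = (1/5)(1/4)(0/3) = 0; P(data | box B) = (5/7)(1/6)(4/5)(3/4) = 0.071429; P(data | box C) = (3/6)(1/5)(2/4)(1/3) = 0.016667.
Multiplying each by its prior: 1/3 · 0 = 0, 1/3 · 0.071429 = 0.02381, 1/3 · 0.016667 = 0.0055556; summing to 0.029365.
Therefore the posterior P(box B | data) = (0.02381) / (0.029365) = 0.81081.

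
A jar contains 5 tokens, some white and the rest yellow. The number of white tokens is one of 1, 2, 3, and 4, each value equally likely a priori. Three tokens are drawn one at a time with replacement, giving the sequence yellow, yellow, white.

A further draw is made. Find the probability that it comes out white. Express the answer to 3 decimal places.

The likelihood of the observed sequence under each hypothesis: P(data | r = 1) = (4/5)(4/5)(1/5) = 16/125; P(data | r = 2) = (3/5)(3/5)(2/5) = 18/125; P(data | r = 3) = (2/5)(2/5)(3/5) = 12/125; P(data | r = 4) = (1/5)(1/5)(4/5) = 4/125.
Multiplying each by its prior: 1/4 · 16/125 = 4/125, 1/4 · 18/125 = 9/250, 1/4 · 12/125 = 3/125, 1/4 · 4/125 = 1/125; with total 1/10.
Dividing through by the total gives posterior P(r = 1 | data) = 8/25, P(r = 2 | data) = 9/25, P(r = 3 | data) = 6/25, P(r = 4 | data) = 2/25.
The predictive probability is P(white next | data) = (1/5)(8/25) + (2/5)(9/25) + (3/5)(6/25) + (4/5)(2/25) = 52/125.

0.416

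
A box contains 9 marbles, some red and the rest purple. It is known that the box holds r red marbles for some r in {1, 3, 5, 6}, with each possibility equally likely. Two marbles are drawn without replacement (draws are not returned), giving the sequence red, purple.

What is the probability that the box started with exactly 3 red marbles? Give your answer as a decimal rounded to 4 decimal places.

The likelihood of the observed sequence under each hypothesis: P(data | r = 1) = (1/9)(8/8) = 1/9; P(data | r = 3) = (3/9)(6/8) = 1/4; P(data | r = 5) = (5/9)(4/8) = 5/18; P(data | r = 6) = (6/9)(3/8) = 1/4.
Weighting by the prior gives 1/4 · 1/9 = 1/36, 1/4 · 1/4 = 1/16, 1/4 · 5/18 = 5/72, 1/4 · 1/4 = 1/16; summing to 2/9.
Hence P(r = 3 | data) = (1/16) / (2/9) = 9/32.

0.2813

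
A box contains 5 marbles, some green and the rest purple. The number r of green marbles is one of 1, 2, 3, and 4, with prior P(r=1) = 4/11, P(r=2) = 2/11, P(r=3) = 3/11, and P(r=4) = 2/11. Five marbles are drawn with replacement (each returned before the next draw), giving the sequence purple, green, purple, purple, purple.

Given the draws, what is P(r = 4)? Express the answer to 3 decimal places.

Compute the likelihood of the observed sequence for each case: P(data | r = 1) = (4/5)(1/5)(4/5)(4/5)(4/5) = 0.08192; P(data | r = 2) = (3/5)(2/5)(3/5)(3/5)(3/5) = 0.05184; P(data | r = 3) = (2/5)(3/5)(2/5)(2/5)(2/5) = 0.01536; P(data | r = 4) = (1/5)(4/5)(1/5)(1/5)(1/5) = 0.00128.
The prior-weighted likelihoods are 4/11 · 0.08192 = 0.029789, 2/11 · 0.05184 = 0.0094255, 3/11 · 0.01536 = 0.0041891, 2/11 · 0.00128 = 0.00023273; with total 0.043636.
So P(r = 4 | data) = (0.00023273) / (0.043636) = 0.0053333.

0.005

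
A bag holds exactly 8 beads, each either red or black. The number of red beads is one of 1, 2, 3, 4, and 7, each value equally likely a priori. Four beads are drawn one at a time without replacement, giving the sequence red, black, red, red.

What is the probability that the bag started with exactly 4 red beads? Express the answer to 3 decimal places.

The likelihood of the observed sequence under each hypothesis: P(data | r = 1) = (1/8)(7/7)(0/6) = 0; P(data | r = 2) = (2/8)(6/7)(1/6)(0/5) = 0; P(data | r = 3) = (3/8)(5/7)(2/6)(1/5) = 1/56; P(data | r = 4) = (4/8)(4/7)(3/6)(2/5) = 2/35; P(data | r = 7) = (7/8)(1/7)(6/6)(5/5) = 1/8.
Weighting by the prior gives 1/5 · 0 = 0, 1/5 · 0 = 0, 1/5 · 1/56 = 1/280, 1/5 · 2/35 = 2/175, 1/5 · 1/8 = 1/40; summing to 1/25.
Therefore the posterior P(r = 4 | data) = (2/175) / (1/25) = 2/7.

0.286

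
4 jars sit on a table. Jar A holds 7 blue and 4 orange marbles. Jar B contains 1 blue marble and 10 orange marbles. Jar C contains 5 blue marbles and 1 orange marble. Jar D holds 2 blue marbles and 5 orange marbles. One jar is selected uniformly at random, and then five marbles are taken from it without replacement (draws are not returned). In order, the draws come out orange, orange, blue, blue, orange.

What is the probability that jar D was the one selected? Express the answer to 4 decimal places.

Under each hypothesis, the probability of the observed sequence is: P(data | jar A) = (4/11)(3/10)(7/9)(6/8)(2/7) = 0.018182; P(data | jar B) = (10/11)(9/10)(1/9)(0/8) = 0; P(data | jar C) = (1/6)(0/5) = 0; P(data | jar D) = (5/7)(4/6)(2/5)(1/4)(3/3) = 0.047619.
Weighting by the prior gives 1/4 · 0.018182 = 0.0045455, 1/4 · 0 = 0, 1/4 · 0 = 0, 1/4 · 0.047619 = 0.011905; these sum to 0.01645.
By Bayes' rule, P(jar D | data) = (0.011905) / (0.01645) = 0.72368.

0.7237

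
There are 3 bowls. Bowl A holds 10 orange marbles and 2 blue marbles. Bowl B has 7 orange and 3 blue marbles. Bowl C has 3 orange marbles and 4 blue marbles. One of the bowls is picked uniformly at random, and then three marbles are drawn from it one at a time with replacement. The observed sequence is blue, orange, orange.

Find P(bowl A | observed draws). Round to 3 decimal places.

0.315

For each hypothesis, P(data | H) works out to: P(data | bowl A) = (2/12)(10/12)(10/12) = 0.11574; P(data | bowl B) = (3/10)(7/10)(7/10) = 0.147; P(data | bowl C) = (4/7)(3/7)(3/7) = 0.10496.
Multiplying each by its prior: 1/3 · 0.11574 = 0.03858, 1/3 · 0.147 = 0.049, 1/3 · 0.10496 = 0.034985; summing to 0.12257.
By Bayes' rule, P(bowl A | data) = (0.03858) / (0.12257) = 0.31477.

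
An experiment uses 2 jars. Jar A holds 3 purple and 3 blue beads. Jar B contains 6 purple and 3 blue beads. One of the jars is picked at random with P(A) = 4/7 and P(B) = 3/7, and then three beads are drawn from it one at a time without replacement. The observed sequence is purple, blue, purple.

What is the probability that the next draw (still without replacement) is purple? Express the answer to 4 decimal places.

0.4906

Under each hypothesis, the probability of the observed sequence is: P(data | jar A) = (3/6)(3/5)(2/4) = 3/20; P(data | jar B) = (6/9)(3/8)(5/7) = 5/28.
The prior-weighted likelihoods are 4/7 · 3/20 = 3/35, 3/7 · 5/28 = 15/196; summing to 159/980.
Normalising, the posterior is P(jar A | data) = 28/53, P(jar B | data) = 25/53.
The predictive probability is P(purple next | data) = (1/3)(28/53) + (2/3)(25/53) = 26/53.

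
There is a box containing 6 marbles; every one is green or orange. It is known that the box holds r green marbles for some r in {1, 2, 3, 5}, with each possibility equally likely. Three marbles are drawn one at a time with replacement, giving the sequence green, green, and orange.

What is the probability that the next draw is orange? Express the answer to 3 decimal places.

The likelihood of the observed sequence under each hypothesis: P(data | r = 1) = (1/6)(1/6)(5/6) = 5/216; P(data | r = 2) = (2/6)(2/6)(4/6) = 2/27; P(data | r = 3) = (3/6)(3/6)(3/6) = 1/8; P(data | r = 5) = (5/6)(5/6)(1/6) = 25/216.
Weighting by the prior gives 1/4 · 5/216 = 5/864, 1/4 · 2/27 = 1/54, 1/4 · 1/8 = 1/32, 1/4 · 25/216 = 25/864; these sum to 73/864.
Dividing through by the total gives posterior P(r = 1 | data) = 5/73, P(r = 2 | data) = 16/73, P(r = 3 | data) = 27/73, P(r = 5 | data) = 25/73.
So P(orange next | data) = Σ P(orange next | H) P(H | data) = (5/6)(5/73) + (2/3)(16/73) + (1/2)(27/73) + (1/6)(25/73) = 65/146.

0.445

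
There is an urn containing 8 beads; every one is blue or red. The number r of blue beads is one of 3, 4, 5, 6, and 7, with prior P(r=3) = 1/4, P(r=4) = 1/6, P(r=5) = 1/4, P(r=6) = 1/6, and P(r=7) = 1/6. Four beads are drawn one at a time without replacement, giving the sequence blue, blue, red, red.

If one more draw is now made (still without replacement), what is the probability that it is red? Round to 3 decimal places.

0.447

Compute the likelihood of the observed sequence for each case: P(data | r = 3) = (3/8)(2/7)(5/6)(4/5) = 1/14; P(data | r = 4) = (4/8)(3/7)(4/6)(3/5) = 3/35; P(data | r = 5) = (5/8)(4/7)(3/6)(2/5) = 1/14; P(data | r = 6) = (6/8)(5/7)(2/6)(1/5) = 1/28; P(data | r = 7) = (7/8)(6/7)(1/6)(0/5) = 0.
The prior-weighted likelihoods are 1/4 · 1/14 = 1/56, 1/6 · 3/35 = 1/70, 1/4 · 1/14 = 1/56, 1/6 · 1/28 = 1/168, 1/6 · 0 = 0; summing to 47/840.
Dividing through by the total gives posterior P(r = 3 | data) = 15/47, P(r = 4 | data) = 12/47, P(r = 5 | data) = 15/47, P(r = 6 | data) = 5/47, P(r = 7 | data) = 0.
The predictive probability is P(red next | data) = (3/4)(15/47) + (1/2)(12/47) + (1/4)(15/47) + (0)(5/47) = 21/47.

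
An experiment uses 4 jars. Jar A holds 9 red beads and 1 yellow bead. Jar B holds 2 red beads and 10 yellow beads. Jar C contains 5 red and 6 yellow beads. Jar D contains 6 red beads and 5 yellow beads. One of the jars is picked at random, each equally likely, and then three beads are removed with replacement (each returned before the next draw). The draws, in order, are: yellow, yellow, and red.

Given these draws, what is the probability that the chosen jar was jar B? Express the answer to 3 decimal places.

Under each hypothesis, the probability of the observed sequence is: P(data | jar A) = (1/10)(1/10)(9/10) = 0.009; P(data | jar B) = (10/12)(10/12)(2/12) = 0.11574; P(data | jar C) = (6/11)(6/11)(5/11) = 0.13524; P(data | jar D) = (5/11)(5/11)(6/11) = 0.1127.
The prior-weighted likelihoods are 1/4 · 0.009 = 0.00225, 1/4 · 0.11574 = 0.028935, 1/4 · 0.13524 = 0.033809, 1/4 · 0.1127 = 0.028174; with total 0.093169.
So P(jar B | data) = (0.028935) / (0.093169) = 0.31057.

0.311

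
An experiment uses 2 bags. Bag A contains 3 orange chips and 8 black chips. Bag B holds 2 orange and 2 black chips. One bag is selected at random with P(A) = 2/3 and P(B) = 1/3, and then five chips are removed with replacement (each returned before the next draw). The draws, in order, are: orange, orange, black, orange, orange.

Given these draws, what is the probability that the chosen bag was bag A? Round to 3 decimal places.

For each hypothesis, P(data | H) works out to: P(data | bag A) = (3/11)(3/11)(8/11)(3/11)(3/11) = 0.0040236; P(data | bag B) = (2/4)(2/4)(2/4)(2/4)(2/4) = 0.03125.
Weighting by the prior gives 2/3 · 0.0040236 = 0.0026824, 1/3 · 0.03125 = 0.010417; summing to 0.013099.
So P(bag A | data) = (0.0026824) / (0.013099) = 0.20478.

0.205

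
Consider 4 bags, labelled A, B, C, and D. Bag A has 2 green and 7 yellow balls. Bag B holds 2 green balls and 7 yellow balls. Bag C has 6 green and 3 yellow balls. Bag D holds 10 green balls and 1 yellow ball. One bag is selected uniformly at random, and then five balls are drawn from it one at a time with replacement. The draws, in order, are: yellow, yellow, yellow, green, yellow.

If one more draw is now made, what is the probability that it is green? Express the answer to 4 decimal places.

0.2439

Compute the likelihood of the observed sequence for each case: P(data | bag A) = (7/9)(7/9)(7/9)(2/9)(7/9) = 0.081322; P(data | bag B) = (7/9)(7/9)(7/9)(2/9)(7/9) = 0.081322; P(data | bag C) = (3/9)(3/9)(3/9)(6/9)(3/9) = 0.0082305; P(data | bag D) = (1/11)(1/11)(1/11)(10/11)(1/11) = 6.2092e-05.
Weighting by the prior gives 1/4 · 0.081322 = 0.020331, 1/4 · 0.081322 = 0.020331, 1/4 · 0.0082305 = 0.0020576, 1/4 · 6.2092e-05 = 1.5523e-05; summing to 0.042734.
Dividing through by the total gives posterior P(bag A | data) = 0.47574, P(bag B | data) = 0.47574, P(bag C | data) = 0.048149, P(bag D | data) = 0.00036325.
Averaging over the posterior, P(green next | data) = (2/9)(0.47574) + (2/9)(0.47574) + (2/3)(0.048149) + (10/11)(0.00036325) = 0.24387.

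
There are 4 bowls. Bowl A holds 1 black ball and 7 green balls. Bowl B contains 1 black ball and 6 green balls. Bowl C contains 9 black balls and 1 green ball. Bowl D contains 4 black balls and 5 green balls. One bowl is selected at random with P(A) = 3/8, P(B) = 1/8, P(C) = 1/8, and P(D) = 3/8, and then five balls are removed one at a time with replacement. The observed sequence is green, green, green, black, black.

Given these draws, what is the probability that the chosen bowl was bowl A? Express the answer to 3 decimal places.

Under each hypothesis, the probability of the observed sequence is: P(data | bowl A) = (7/8)(7/8)(7/8)(1/8)(1/8) = 0.010468; P(data | bowl B) = (6/7)(6/7)(6/7)(1/7)(1/7) = 0.012852; P(data | bowl C) = (1/10)(1/10)(1/10)(9/10)(9/10) = 0.00081; P(data | bowl D) = (5/9)(5/9)(5/9)(4/9)(4/9) = 0.03387.
Weighting by the prior gives 3/8 · 0.010468 = 0.0039253, 1/8 · 0.012852 = 0.0016065, 1/8 · 0.00081 = 0.00010125, 3/8 · 0.03387 = 0.012701; summing to 0.018334.
By Bayes' rule, P(bowl A | data) = (0.0039253) / (0.018334) = 0.2141.

0.214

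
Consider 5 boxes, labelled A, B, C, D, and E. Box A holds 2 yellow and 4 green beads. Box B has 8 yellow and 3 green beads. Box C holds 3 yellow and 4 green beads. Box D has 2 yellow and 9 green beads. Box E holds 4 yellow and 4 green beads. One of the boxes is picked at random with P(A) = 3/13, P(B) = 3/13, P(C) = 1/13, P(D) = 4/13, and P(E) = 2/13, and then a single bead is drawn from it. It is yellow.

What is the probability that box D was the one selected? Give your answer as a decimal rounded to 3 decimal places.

Compute the likelihood of this draw for each case: P(data | box A) = (2/6) = 0.33333; P(data | box B) = (8/11) = 0.72727; P(data | box C) = (3/7) = 0.42857; P(data | box D) = (2/11) = 0.18182; P(data | box E) = (4/8) = 0.5.
Multiplying each by its prior: 3/13 · 0.33333 = 0.076923, 3/13 · 0.72727 = 0.16783, 1/13 · 0.42857 = 0.032967, 4/13 · 0.18182 = 0.055944, 2/13 · 0.5 = 0.076923; these sum to 0.41059.
Hence P(box D | data) = (0.055944) / (0.41059) = 0.13625.

0.136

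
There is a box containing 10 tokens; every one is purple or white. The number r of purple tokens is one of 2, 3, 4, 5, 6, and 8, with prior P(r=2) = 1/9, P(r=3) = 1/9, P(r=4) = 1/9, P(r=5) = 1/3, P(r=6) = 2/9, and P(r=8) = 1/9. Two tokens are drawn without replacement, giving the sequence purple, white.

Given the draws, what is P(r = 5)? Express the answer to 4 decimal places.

The likelihood of the observed sequence under each hypothesis: P(data | r = 2) = (2/10)(8/9) = 8/45; P(data | r = 3) = (3/10)(7/9) = 7/30; P(data | r = 4) = (4/10)(6/9) = 4/15; P(data | r = 5) = (5/10)(5/9) = 5/18; P(data | r = 6) = (6/10)(4/9) = 4/15; P(data | r = 8) = (8/10)(2/9) = 8/45.
The prior-weighted likelihoods are 1/9 · 8/45 = 8/405, 1/9 · 7/30 = 7/270, 1/9 · 4/15 = 4/135, 1/3 · 5/18 = 5/54, 2/9 · 4/15 = 8/135, 1/9 · 8/45 = 8/405; summing to 20/81.
Therefore the posterior P(r = 5 | data) = (5/54) / (20/81) = 3/8.

0.3750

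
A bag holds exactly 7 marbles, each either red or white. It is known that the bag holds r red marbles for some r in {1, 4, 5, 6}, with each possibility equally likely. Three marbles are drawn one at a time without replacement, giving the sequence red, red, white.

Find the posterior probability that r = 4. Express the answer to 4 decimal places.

Under each hypothesis, the probability of the observed sequence is: P(data | r = 1) = (1/7)(0/6) = 0; P(data | r = 4) = (4/7)(3/6)(3/5) = 6/35; P(data | r = 5) = (5/7)(4/6)(2/5) = 4/21; P(data | r = 6) = (6/7)(5/6)(1/5) = 1/7.
Weighting by the prior gives 1/4 · 0 = 0, 1/4 · 6/35 = 3/70, 1/4 · 4/21 = 1/21, 1/4 · 1/7 = 1/28; summing to 53/420.
By Bayes' rule, P(r = 4 | data) = (3/70) / (53/420) = 18/53.

0.3396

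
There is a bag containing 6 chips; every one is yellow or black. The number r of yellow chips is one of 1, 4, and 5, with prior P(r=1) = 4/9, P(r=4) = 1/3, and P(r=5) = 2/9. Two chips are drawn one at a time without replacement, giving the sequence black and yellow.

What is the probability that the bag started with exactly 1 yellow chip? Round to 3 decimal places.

0.370

Compute the likelihood of the observed sequence for each case: P(data | r = 1) = (5/6)(1/5) = 1/6; P(data | r = 4) = (2/6)(4/5) = 4/15; P(data | r = 5) = (1/6)(5/5) = 1/6.
Weighting by the prior gives 4/9 · 1/6 = 2/27, 1/3 · 4/15 = 4/45, 2/9 · 1/6 = 1/27; with total 1/5.
By Bayes' rule, P(r = 1 | data) = (2/27) / (1/5) = 10/27.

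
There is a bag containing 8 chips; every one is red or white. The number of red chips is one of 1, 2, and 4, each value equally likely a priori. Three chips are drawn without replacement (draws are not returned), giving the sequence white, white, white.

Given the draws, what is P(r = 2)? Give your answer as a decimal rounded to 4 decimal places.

0.3390

The likelihood of the observed sequence under each hypothesis: P(data | r = 1) = (7/8)(6/7)(5/6) = 5/8; P(data | r = 2) = (6/8)(5/7)(4/6) = 5/14; P(data | r = 4) = (4/8)(3/7)(2/6) = 1/14.
The prior-weighted likelihoods are 1/3 · 5/8 = 5/24, 1/3 · 5/14 = 5/42, 1/3 · 1/14 = 1/42; these sum to 59/168.
Hence P(r = 2 | data) = (5/42) / (59/168) = 20/59.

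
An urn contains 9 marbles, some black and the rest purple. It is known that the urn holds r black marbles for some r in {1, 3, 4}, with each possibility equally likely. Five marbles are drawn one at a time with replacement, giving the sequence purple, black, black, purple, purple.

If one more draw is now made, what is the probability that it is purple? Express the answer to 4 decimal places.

For each hypothesis, P(data | H) works out to: P(data | r = 1) = (8/9)(1/9)(1/9)(8/9)(8/9) = 0.0086708; P(data | r = 3) = (6/9)(3/9)(3/9)(6/9)(6/9) = 0.032922; P(data | r = 4) = (5/9)(4/9)(4/9)(5/9)(5/9) = 0.03387.
The prior-weighted likelihoods are 1/3 · 0.0086708 = 0.0028903, 1/3 · 0.032922 = 0.010974, 1/3 · 0.03387 = 0.01129; these sum to 0.025154.
Normalising, the posterior is P(r = 1 | data) = 0.1149, P(r = 3 | data) = 0.43627, P(r = 4 | data) = 0.44883.
Averaging over the posterior, P(purple next | data) = (8/9)(0.1149) + (2/3)(0.43627) + (5/9)(0.44883) = 0.64233.

0.6423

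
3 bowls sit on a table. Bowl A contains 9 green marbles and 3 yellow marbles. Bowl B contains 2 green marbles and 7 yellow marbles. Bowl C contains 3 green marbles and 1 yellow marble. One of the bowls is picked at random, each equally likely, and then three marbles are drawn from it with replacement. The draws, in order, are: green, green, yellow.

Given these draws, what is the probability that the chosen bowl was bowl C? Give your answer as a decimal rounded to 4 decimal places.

Compute the likelihood of the observed sequence for each case: P(data | bowl A) = (9/12)(9/12)(3/12) = 0.14062; P(data | bowl B) = (2/9)(2/9)(7/9) = 0.038409; P(data | bowl C) = (3/4)(3/4)(1/4) = 0.14062.
Weighting by the prior gives 1/3 · 0.14062 = 0.046875, 1/3 · 0.038409 = 0.012803, 1/3 · 0.14062 = 0.046875; with total 0.10655.
Therefore the posterior P(bowl C | data) = (0.046875) / (0.10655) = 0.43992.

0.4399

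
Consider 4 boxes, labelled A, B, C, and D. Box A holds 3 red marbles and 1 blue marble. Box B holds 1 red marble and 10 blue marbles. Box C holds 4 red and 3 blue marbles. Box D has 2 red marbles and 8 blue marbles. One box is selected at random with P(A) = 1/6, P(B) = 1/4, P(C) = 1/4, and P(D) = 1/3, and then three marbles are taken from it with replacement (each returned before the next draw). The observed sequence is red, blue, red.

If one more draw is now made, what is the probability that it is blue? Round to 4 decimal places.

Compute the likelihood of the observed sequence for each case: P(data | box A) = (3/4)(1/4)(3/4) = 0.14062; P(data | box B) = (1/11)(10/11)(1/11) = 0.0075131; P(data | box C) = (4/7)(3/7)(4/7) = 0.13994; P(data | box D) = (2/10)(8/10)(2/10) = 0.032.
The prior-weighted likelihoods are 1/6 · 0.14062 = 0.023438, 1/4 · 0.0075131 = 0.0018783, 1/4 · 0.13994 = 0.034985, 1/3 · 0.032 = 0.010667; summing to 0.070968.
Dividing through by the total gives posterior P(box A | data) = 0.33026, P(box B | data) = 0.026467, P(box C | data) = 0.49298, P(box D | data) = 0.1503.
Averaging over the posterior, P(blue next | data) = (1/4)(0.33026) + (10/11)(0.026467) + (3/7)(0.49298) + (4/5)(0.1503) = 0.43814.

0.4381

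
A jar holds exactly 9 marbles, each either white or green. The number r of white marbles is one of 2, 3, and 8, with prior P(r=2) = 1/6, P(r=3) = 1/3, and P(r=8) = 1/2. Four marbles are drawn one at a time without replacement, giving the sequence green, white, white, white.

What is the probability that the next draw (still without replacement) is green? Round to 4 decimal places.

Under each hypothesis, the probability of the observed sequence is: P(data | r = 2) = (7/9)(2/8)(1/7)(0/6) = 0; P(data | r = 3) = (6/9)(3/8)(2/7)(1/6) = 1/84; P(data | r = 8) = (1/9)(8/8)(7/7)(6/6) = 1/9.
Weighting by the prior gives 1/6 · 0 = 0, 1/3 · 1/84 = 1/252, 1/2 · 1/9 = 1/18; these sum to 5/84.
Dividing through by the total gives posterior P(r = 2 | data) = 0, P(r = 3 | data) = 1/15, P(r = 8 | data) = 14/15.
So P(green next | data) = Σ P(green next | H) P(H | data) = (1)(1/15) + (0)(14/15) = 1/15.

0.0667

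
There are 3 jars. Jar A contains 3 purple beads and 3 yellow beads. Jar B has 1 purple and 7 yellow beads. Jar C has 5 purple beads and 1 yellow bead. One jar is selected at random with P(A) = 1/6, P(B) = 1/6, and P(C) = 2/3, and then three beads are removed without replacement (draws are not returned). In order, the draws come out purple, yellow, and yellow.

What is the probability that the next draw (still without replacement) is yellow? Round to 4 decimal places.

0.6364

Compute the likelihood of the observed sequence for each case: P(data | jar A) = (3/6)(3/5)(2/4) = 3/20; P(data | jar B) = (1/8)(7/7)(6/6) = 1/8; P(data | jar C) = (5/6)(1/5)(0/4) = 0.
The prior-weighted likelihoods are 1/6 · 3/20 = 1/40, 1/6 · 1/8 = 1/48, 2/3 · 0 = 0; with total 11/240.
The posterior is then P(jar A | data) = 6/11, P(jar B | data) = 5/11, P(jar C | data) = 0.
The predictive probability is P(yellow next | data) = (1/3)(6/11) + (1)(5/11) = 7/11.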